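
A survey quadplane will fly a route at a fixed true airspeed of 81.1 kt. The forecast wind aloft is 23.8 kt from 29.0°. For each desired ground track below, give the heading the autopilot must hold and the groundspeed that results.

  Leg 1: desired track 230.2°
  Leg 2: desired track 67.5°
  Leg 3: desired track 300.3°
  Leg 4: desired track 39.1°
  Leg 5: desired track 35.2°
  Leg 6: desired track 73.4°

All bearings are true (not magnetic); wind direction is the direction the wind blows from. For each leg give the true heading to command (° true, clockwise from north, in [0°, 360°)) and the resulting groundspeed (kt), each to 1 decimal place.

Leg 1: heading=236.3°, groundspeed=102.8 kt
Leg 2: heading=57.0°, groundspeed=61.1 kt
Leg 3: heading=317.4°, groundspeed=77.0 kt
Leg 4: heading=36.2°, groundspeed=57.6 kt
Leg 5: heading=33.4°, groundspeed=57.4 kt
Leg 6: heading=61.6°, groundspeed=62.4 kt

Leg 1: desired track 230.2°; wind correction +6.1° → command heading 236.3°, groundspeed 102.8 kt
Leg 2: desired track 67.5°; wind correction -10.5° → command heading 57.0°, groundspeed 61.1 kt
Leg 3: desired track 300.3°; wind correction +17.1° → command heading 317.4°, groundspeed 77.0 kt
Leg 4: desired track 39.1°; wind correction -2.9° → command heading 36.2°, groundspeed 57.6 kt
Leg 5: desired track 35.2°; wind correction -1.8° → command heading 33.4°, groundspeed 57.4 kt
Leg 6: desired track 73.4°; wind correction -11.8° → command heading 61.6°, groundspeed 62.4 kt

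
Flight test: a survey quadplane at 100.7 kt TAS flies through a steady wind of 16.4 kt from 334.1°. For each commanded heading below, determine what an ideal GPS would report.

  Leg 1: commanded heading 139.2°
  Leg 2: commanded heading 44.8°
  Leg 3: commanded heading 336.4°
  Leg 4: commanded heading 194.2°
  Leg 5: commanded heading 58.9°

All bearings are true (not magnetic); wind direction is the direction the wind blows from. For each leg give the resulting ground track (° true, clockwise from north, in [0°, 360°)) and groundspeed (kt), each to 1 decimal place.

Leg 1: track=141.3°, groundspeed=116.6 kt
Leg 2: track=54.0°, groundspeed=96.5 kt
Leg 3: track=336.8°, groundspeed=84.3 kt
Leg 4: track=188.9°, groundspeed=113.7 kt
Leg 5: track=68.2°, groundspeed=100.5 kt

Leg 1: heading 139.2°; drift +2.1° → track 141.3°, groundspeed 116.6 kt
Leg 2: heading 44.8°; drift +9.2° → track 54.0°, groundspeed 96.5 kt
Leg 3: heading 336.4°; drift +0.4° → track 336.8°, groundspeed 84.3 kt
Leg 4: heading 194.2°; drift -5.3° → track 188.9°, groundspeed 113.7 kt
Leg 5: heading 58.9°; drift +9.3° → track 68.2°, groundspeed 100.5 kt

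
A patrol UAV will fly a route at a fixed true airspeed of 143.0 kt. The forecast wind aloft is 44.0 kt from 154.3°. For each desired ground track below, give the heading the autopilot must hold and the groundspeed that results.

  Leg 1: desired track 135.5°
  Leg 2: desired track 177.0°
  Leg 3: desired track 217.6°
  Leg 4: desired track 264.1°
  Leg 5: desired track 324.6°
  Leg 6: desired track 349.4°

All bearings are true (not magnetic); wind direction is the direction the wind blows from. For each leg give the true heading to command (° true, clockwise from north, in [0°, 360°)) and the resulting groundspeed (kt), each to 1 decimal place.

Leg 1: heading=141.2°, groundspeed=100.6 kt
Leg 2: heading=170.2°, groundspeed=101.4 kt
Leg 3: heading=201.6°, groundspeed=117.7 kt
Leg 4: heading=247.3°, groundspeed=151.8 kt
Leg 5: heading=321.6°, groundspeed=186.2 kt
Leg 6: heading=354.0°, groundspeed=185.0 kt

Leg 1: desired track 135.5°; wind correction +5.7° → command heading 141.2°, groundspeed 100.6 kt
Leg 2: desired track 177.0°; wind correction -6.8° → command heading 170.2°, groundspeed 101.4 kt
Leg 3: desired track 217.6°; wind correction -16.0° → command heading 201.6°, groundspeed 117.7 kt
Leg 4: desired track 264.1°; wind correction -16.8° → command heading 247.3°, groundspeed 151.8 kt
Leg 5: desired track 324.6°; wind correction -3.0° → command heading 321.6°, groundspeed 186.2 kt
Leg 6: desired track 349.4°; wind correction +4.6° → command heading 354.0°, groundspeed 185.0 kt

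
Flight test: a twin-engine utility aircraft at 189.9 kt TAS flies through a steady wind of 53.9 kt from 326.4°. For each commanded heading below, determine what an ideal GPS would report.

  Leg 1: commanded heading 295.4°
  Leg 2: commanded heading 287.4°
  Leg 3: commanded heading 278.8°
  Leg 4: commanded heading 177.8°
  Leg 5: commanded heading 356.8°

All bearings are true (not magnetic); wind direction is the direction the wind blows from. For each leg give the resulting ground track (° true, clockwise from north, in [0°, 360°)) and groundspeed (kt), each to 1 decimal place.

Leg 1: track=284.5°, groundspeed=146.4 kt
Leg 2: track=274.5°, groundspeed=151.8 kt
Leg 3: track=264.3°, groundspeed=158.6 kt
Leg 4: track=171.0°, groundspeed=237.6 kt
Leg 5: track=7.6°, groundspeed=146.0 kt

Leg 1: heading 295.4°; drift -10.9° → track 284.5°, groundspeed 146.4 kt
Leg 2: heading 287.4°; drift -12.9° → track 274.5°, groundspeed 151.8 kt
Leg 3: heading 278.8°; drift -14.5° → track 264.3°, groundspeed 158.6 kt
Leg 4: heading 177.8°; drift -6.8° → track 171.0°, groundspeed 237.6 kt
Leg 5: heading 356.8°; drift +10.8° → track 7.6°, groundspeed 146.0 kt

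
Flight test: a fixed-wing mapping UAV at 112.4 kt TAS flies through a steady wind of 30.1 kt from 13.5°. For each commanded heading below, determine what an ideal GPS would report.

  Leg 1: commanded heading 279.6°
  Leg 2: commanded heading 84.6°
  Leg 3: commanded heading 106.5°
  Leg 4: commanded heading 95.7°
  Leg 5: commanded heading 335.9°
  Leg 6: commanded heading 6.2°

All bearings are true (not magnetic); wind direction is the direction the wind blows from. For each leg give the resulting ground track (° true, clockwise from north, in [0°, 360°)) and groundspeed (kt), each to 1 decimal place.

Leg 1: track=264.9°, groundspeed=118.3 kt
Leg 2: track=100.1°, groundspeed=106.5 kt
Leg 3: track=121.3°, groundspeed=117.9 kt
Leg 4: track=111.1°, groundspeed=112.3 kt
Leg 5: track=324.2°, groundspeed=90.4 kt
Leg 6: track=3.5°, groundspeed=82.6 kt

Leg 1: heading 279.6°; drift -14.7° → track 264.9°, groundspeed 118.3 kt
Leg 2: heading 84.6°; drift +15.5° → track 100.1°, groundspeed 106.5 kt
Leg 3: heading 106.5°; drift +14.8° → track 121.3°, groundspeed 117.9 kt
Leg 4: heading 95.7°; drift +15.4° → track 111.1°, groundspeed 112.3 kt
Leg 5: heading 335.9°; drift -11.7° → track 324.2°, groundspeed 90.4 kt
Leg 6: heading 6.2°; drift -2.7° → track 3.5°, groundspeed 82.6 kt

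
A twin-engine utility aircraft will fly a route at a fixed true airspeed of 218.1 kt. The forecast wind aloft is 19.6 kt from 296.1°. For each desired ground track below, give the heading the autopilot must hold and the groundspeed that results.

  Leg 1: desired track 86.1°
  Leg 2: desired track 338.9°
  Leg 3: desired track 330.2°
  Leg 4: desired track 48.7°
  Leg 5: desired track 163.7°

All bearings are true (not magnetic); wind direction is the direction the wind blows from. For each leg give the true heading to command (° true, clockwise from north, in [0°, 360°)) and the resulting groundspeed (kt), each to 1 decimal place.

Leg 1: heading=83.5°, groundspeed=234.9 kt
Leg 2: heading=335.4°, groundspeed=203.3 kt
Leg 3: heading=327.3°, groundspeed=201.6 kt
Leg 4: heading=43.9°, groundspeed=224.9 kt
Leg 5: heading=167.5°, groundspeed=230.8 kt

Leg 1: desired track 86.1°; wind correction -2.6° → command heading 83.5°, groundspeed 234.9 kt
Leg 2: desired track 338.9°; wind correction -3.5° → command heading 335.4°, groundspeed 203.3 kt
Leg 3: desired track 330.2°; wind correction -2.9° → command heading 327.3°, groundspeed 201.6 kt
Leg 4: desired track 48.7°; wind correction -4.8° → command heading 43.9°, groundspeed 224.9 kt
Leg 5: desired track 163.7°; wind correction +3.8° → command heading 167.5°, groundspeed 230.8 kt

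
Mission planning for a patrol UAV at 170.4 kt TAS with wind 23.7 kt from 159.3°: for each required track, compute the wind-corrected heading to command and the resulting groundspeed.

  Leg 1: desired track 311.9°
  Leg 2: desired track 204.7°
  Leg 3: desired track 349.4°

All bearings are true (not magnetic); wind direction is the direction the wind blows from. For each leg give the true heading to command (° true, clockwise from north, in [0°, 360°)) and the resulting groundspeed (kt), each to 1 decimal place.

Leg 1: desired track 311.9°; wind correction -3.7° → command heading 308.2°, groundspeed 191.1 kt
Leg 2: desired track 204.7°; wind correction -5.7° → command heading 199.0°, groundspeed 152.9 kt
Leg 3: desired track 349.4°; wind correction +1.4° → command heading 350.8°, groundspeed 193.7 kt

Leg 1: heading=308.2°, groundspeed=191.1 kt
Leg 2: heading=199.0°, groundspeed=152.9 kt
Leg 3: heading=350.8°, groundspeed=193.7 kt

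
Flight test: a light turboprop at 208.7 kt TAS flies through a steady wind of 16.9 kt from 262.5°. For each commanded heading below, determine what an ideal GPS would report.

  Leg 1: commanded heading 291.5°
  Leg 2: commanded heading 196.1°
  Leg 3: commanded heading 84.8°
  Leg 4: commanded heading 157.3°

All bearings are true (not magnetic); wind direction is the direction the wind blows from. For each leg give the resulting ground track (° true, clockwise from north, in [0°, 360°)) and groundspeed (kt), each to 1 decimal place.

Leg 1: track=293.9°, groundspeed=194.1 kt
Leg 2: track=191.7°, groundspeed=202.5 kt
Leg 3: track=84.6°, groundspeed=225.6 kt
Leg 4: track=152.9°, groundspeed=213.8 kt

Leg 1: heading 291.5°; drift +2.4° → track 293.9°, groundspeed 194.1 kt
Leg 2: heading 196.1°; drift -4.4° → track 191.7°, groundspeed 202.5 kt
Leg 3: heading 84.8°; drift -0.2° → track 84.6°, groundspeed 225.6 kt
Leg 4: heading 157.3°; drift -4.4° → track 152.9°, groundspeed 213.8 kt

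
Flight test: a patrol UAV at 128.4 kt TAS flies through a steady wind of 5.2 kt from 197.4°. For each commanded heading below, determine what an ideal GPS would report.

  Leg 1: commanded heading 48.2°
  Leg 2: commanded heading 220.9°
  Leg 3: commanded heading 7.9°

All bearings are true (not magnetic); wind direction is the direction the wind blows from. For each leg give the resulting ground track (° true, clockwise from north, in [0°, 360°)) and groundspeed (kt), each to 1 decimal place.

Leg 1: track=47.1°, groundspeed=132.9 kt
Leg 2: track=221.9°, groundspeed=123.6 kt
Leg 3: track=8.3°, groundspeed=133.5 kt

Leg 1: heading 48.2°; drift -1.1° → track 47.1°, groundspeed 132.9 kt
Leg 2: heading 220.9°; drift +1.0° → track 221.9°, groundspeed 123.6 kt
Leg 3: heading 7.9°; drift +0.4° → track 8.3°, groundspeed 133.5 kt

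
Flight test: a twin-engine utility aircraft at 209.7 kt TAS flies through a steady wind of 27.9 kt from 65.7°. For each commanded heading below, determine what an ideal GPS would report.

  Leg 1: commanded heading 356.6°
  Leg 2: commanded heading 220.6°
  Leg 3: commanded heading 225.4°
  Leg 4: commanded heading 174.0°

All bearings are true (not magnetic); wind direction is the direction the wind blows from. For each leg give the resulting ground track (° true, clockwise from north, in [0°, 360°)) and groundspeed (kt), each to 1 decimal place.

Leg 1: track=349.2°, groundspeed=201.4 kt
Leg 2: track=223.5°, groundspeed=235.3 kt
Leg 3: track=227.7°, groundspeed=236.1 kt
Leg 4: track=180.9°, groundspeed=220.1 kt

Leg 1: heading 356.6°; drift -7.4° → track 349.2°, groundspeed 201.4 kt
Leg 2: heading 220.6°; drift +2.9° → track 223.5°, groundspeed 235.3 kt
Leg 3: heading 225.4°; drift +2.3° → track 227.7°, groundspeed 236.1 kt
Leg 4: heading 174.0°; drift +6.9° → track 180.9°, groundspeed 220.1 kt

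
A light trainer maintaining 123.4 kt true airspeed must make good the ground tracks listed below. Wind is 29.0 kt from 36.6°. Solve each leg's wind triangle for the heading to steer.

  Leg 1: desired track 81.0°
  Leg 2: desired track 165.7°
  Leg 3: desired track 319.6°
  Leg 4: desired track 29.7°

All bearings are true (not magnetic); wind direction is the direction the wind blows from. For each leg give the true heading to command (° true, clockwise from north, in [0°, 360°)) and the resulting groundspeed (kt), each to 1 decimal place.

Leg 1: heading=71.5°, groundspeed=101.0 kt
Leg 2: heading=155.2°, groundspeed=139.6 kt
Leg 3: heading=332.8°, groundspeed=113.6 kt
Leg 4: heading=31.3°, groundspeed=94.6 kt

Leg 1: desired track 81.0°; wind correction -9.5° → command heading 71.5°, groundspeed 101.0 kt
Leg 2: desired track 165.7°; wind correction -10.5° → command heading 155.2°, groundspeed 139.6 kt
Leg 3: desired track 319.6°; wind correction +13.2° → command heading 332.8°, groundspeed 113.6 kt
Leg 4: desired track 29.7°; wind correction +1.6° → command heading 31.3°, groundspeed 94.6 kt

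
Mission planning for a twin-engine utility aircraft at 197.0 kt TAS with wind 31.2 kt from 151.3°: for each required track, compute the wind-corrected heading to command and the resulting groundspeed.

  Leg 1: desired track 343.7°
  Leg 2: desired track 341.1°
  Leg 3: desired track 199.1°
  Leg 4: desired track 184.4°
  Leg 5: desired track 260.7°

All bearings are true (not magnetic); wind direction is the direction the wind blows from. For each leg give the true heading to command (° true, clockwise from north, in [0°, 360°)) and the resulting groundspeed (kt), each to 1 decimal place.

Leg 1: desired track 343.7°; wind correction +1.9° → command heading 345.6°, groundspeed 227.4 kt
Leg 2: desired track 341.1°; wind correction +1.5° → command heading 342.6°, groundspeed 227.7 kt
Leg 3: desired track 199.1°; wind correction -6.7° → command heading 192.4°, groundspeed 174.7 kt
Leg 4: desired track 184.4°; wind correction -5.0° → command heading 179.4°, groundspeed 170.1 kt
Leg 5: desired track 260.7°; wind correction -8.6° → command heading 252.1°, groundspeed 205.2 kt

Leg 1: heading=345.6°, groundspeed=227.4 kt
Leg 2: heading=342.6°, groundspeed=227.7 kt
Leg 3: heading=192.4°, groundspeed=174.7 kt
Leg 4: heading=179.4°, groundspeed=170.1 kt
Leg 5: heading=252.1°, groundspeed=205.2 kt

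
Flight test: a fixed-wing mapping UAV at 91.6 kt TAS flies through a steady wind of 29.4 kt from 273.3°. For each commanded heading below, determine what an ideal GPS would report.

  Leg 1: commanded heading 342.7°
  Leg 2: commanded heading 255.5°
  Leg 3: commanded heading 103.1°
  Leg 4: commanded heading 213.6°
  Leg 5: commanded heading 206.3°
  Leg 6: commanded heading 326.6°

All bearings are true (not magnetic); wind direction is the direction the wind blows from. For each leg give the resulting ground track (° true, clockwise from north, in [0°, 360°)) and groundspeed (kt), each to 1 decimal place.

Leg 1: track=1.4°, groundspeed=85.8 kt
Leg 2: track=247.5°, groundspeed=64.2 kt
Leg 3: track=100.7°, groundspeed=120.7 kt
Leg 4: track=195.3°, groundspeed=80.9 kt
Leg 5: track=187.6°, groundspeed=84.6 kt
Leg 6: track=344.3°, groundspeed=77.7 kt

Leg 1: heading 342.7°; drift +18.7° → track 1.4°, groundspeed 85.8 kt
Leg 2: heading 255.5°; drift -8.0° → track 247.5°, groundspeed 64.2 kt
Leg 3: heading 103.1°; drift -2.4° → track 100.7°, groundspeed 120.7 kt
Leg 4: heading 213.6°; drift -18.3° → track 195.3°, groundspeed 80.9 kt
Leg 5: heading 206.3°; drift -18.7° → track 187.6°, groundspeed 84.6 kt
Leg 6: heading 326.6°; drift +17.7° → track 344.3°, groundspeed 77.7 kt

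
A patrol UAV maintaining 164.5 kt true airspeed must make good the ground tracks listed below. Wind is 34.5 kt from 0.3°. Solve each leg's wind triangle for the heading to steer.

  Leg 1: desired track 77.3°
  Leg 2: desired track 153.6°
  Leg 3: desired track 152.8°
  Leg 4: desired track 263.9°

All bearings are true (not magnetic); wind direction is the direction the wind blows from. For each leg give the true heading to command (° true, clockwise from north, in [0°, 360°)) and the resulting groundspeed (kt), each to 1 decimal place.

Leg 1: desired track 77.3°; wind correction -11.8° → command heading 65.5°, groundspeed 153.3 kt
Leg 2: desired track 153.6°; wind correction -5.4° → command heading 148.2°, groundspeed 194.6 kt
Leg 3: desired track 152.8°; wind correction -5.6° → command heading 147.2°, groundspeed 194.3 kt
Leg 4: desired track 263.9°; wind correction +12.0° → command heading 275.9°, groundspeed 164.7 kt

Leg 1: heading=65.5°, groundspeed=153.3 kt
Leg 2: heading=148.2°, groundspeed=194.6 kt
Leg 3: heading=147.2°, groundspeed=194.3 kt
Leg 4: heading=275.9°, groundspeed=164.7 kt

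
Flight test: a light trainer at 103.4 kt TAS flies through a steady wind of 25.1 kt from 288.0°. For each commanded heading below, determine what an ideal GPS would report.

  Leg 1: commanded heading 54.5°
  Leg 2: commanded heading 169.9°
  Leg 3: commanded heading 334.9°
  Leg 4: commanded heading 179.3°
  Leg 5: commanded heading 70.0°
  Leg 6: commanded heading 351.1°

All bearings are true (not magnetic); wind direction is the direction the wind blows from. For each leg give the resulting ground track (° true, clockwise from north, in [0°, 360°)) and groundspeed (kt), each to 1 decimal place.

Leg 1: track=64.2°, groundspeed=120.0 kt
Leg 2: track=159.0°, groundspeed=117.3 kt
Leg 3: track=346.9°, groundspeed=88.2 kt
Leg 4: track=167.3°, groundspeed=114.0 kt
Leg 5: track=77.2°, groundspeed=124.1 kt
Leg 6: track=4.8°, groundspeed=94.7 kt

Leg 1: heading 54.5°; drift +9.7° → track 64.2°, groundspeed 120.0 kt
Leg 2: heading 169.9°; drift -10.9° → track 159.0°, groundspeed 117.3 kt
Leg 3: heading 334.9°; drift +12.0° → track 346.9°, groundspeed 88.2 kt
Leg 4: heading 179.3°; drift -12.0° → track 167.3°, groundspeed 114.0 kt
Leg 5: heading 70.0°; drift +7.2° → track 77.2°, groundspeed 124.1 kt
Leg 6: heading 351.1°; drift +13.7° → track 4.8°, groundspeed 94.7 kt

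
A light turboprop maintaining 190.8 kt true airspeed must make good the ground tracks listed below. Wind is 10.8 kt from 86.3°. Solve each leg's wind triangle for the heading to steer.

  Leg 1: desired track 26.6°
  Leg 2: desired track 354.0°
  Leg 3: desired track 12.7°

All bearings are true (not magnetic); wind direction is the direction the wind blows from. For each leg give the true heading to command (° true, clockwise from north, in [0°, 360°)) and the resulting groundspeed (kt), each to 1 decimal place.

Leg 1: heading=29.4°, groundspeed=185.1 kt
Leg 2: heading=357.2°, groundspeed=190.9 kt
Leg 3: heading=15.8°, groundspeed=187.5 kt

Leg 1: desired track 26.6°; wind correction +2.8° → command heading 29.4°, groundspeed 185.1 kt
Leg 2: desired track 354.0°; wind correction +3.2° → command heading 357.2°, groundspeed 190.9 kt
Leg 3: desired track 12.7°; wind correction +3.1° → command heading 15.8°, groundspeed 187.5 kt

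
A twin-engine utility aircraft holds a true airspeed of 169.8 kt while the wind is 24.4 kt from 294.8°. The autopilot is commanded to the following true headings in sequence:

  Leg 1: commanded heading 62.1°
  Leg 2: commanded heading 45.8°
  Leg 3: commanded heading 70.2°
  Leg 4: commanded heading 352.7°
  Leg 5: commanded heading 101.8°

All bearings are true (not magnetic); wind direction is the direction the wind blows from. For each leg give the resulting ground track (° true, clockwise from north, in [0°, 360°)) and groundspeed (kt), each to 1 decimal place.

Leg 1: heading 62.1°; drift +6.0° → track 68.1°, groundspeed 185.6 kt
Leg 2: heading 45.8°; drift +7.3° → track 53.1°, groundspeed 180.0 kt
Leg 3: heading 70.2°; drift +5.2° → track 75.4°, groundspeed 188.0 kt
Leg 4: heading 352.7°; drift +7.5° → track 0.2°, groundspeed 158.2 kt
Leg 5: heading 101.8°; drift +1.6° → track 103.4°, groundspeed 193.7 kt

Leg 1: track=68.1°, groundspeed=185.6 kt
Leg 2: track=53.1°, groundspeed=180.0 kt
Leg 3: track=75.4°, groundspeed=188.0 kt
Leg 4: track=0.2°, groundspeed=158.2 kt
Leg 5: track=103.4°, groundspeed=193.7 kt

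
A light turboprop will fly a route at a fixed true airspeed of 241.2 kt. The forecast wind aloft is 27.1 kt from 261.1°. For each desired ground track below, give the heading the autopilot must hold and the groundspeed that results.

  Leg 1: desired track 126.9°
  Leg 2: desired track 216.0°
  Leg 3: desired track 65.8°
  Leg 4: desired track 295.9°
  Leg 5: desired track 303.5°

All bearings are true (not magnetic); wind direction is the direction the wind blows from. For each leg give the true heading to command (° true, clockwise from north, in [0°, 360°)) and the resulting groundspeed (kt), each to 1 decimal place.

Leg 1: heading=131.5°, groundspeed=259.3 kt
Leg 2: heading=220.6°, groundspeed=221.3 kt
Leg 3: heading=64.1°, groundspeed=267.2 kt
Leg 4: heading=292.2°, groundspeed=218.5 kt
Leg 5: heading=299.2°, groundspeed=220.5 kt

Leg 1: desired track 126.9°; wind correction +4.6° → command heading 131.5°, groundspeed 259.3 kt
Leg 2: desired track 216.0°; wind correction +4.6° → command heading 220.6°, groundspeed 221.3 kt
Leg 3: desired track 65.8°; wind correction -1.7° → command heading 64.1°, groundspeed 267.2 kt
Leg 4: desired track 295.9°; wind correction -3.7° → command heading 292.2°, groundspeed 218.5 kt
Leg 5: desired track 303.5°; wind correction -4.3° → command heading 299.2°, groundspeed 220.5 kt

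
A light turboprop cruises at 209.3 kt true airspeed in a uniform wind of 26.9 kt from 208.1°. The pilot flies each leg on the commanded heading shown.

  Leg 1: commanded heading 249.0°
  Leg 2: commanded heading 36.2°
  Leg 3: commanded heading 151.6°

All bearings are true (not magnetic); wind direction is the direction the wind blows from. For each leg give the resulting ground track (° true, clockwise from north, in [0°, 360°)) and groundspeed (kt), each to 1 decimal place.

Leg 1: track=254.3°, groundspeed=189.8 kt
Leg 2: track=35.3°, groundspeed=236.0 kt
Leg 3: track=145.0°, groundspeed=195.7 kt

Leg 1: heading 249.0°; drift +5.3° → track 254.3°, groundspeed 189.8 kt
Leg 2: heading 36.2°; drift -0.9° → track 35.3°, groundspeed 236.0 kt
Leg 3: heading 151.6°; drift -6.6° → track 145.0°, groundspeed 195.7 kt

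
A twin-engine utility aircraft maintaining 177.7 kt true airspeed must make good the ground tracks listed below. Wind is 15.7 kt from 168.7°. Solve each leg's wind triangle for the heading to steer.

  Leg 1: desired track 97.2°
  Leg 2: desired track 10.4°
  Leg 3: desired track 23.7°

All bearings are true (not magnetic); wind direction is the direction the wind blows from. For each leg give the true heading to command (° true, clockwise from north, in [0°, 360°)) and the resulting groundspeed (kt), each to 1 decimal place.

Leg 1: heading=102.0°, groundspeed=172.1 kt
Leg 2: heading=12.3°, groundspeed=192.2 kt
Leg 3: heading=26.6°, groundspeed=190.3 kt

Leg 1: desired track 97.2°; wind correction +4.8° → command heading 102.0°, groundspeed 172.1 kt
Leg 2: desired track 10.4°; wind correction +1.9° → command heading 12.3°, groundspeed 192.2 kt
Leg 3: desired track 23.7°; wind correction +2.9° → command heading 26.6°, groundspeed 190.3 kt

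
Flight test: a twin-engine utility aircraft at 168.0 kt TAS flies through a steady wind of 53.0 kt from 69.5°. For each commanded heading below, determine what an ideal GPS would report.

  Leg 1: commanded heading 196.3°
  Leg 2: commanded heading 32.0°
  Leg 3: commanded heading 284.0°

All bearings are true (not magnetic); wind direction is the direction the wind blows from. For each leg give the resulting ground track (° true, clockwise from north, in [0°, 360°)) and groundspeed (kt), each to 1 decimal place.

Leg 1: track=208.3°, groundspeed=204.2 kt
Leg 2: track=17.6°, groundspeed=130.0 kt
Leg 3: track=275.9°, groundspeed=213.8 kt

Leg 1: heading 196.3°; drift +12.0° → track 208.3°, groundspeed 204.2 kt
Leg 2: heading 32.0°; drift -14.4° → track 17.6°, groundspeed 130.0 kt
Leg 3: heading 284.0°; drift -8.1° → track 275.9°, groundspeed 213.8 kt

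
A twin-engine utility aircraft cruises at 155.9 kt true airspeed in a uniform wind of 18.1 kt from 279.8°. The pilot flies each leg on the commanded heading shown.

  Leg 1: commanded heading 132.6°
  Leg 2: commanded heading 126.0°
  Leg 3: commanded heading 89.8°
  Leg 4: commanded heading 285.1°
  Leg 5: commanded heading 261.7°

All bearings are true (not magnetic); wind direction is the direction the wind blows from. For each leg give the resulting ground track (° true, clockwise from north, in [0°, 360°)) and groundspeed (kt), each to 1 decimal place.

Leg 1: track=129.3°, groundspeed=171.4 kt
Leg 2: track=123.3°, groundspeed=172.3 kt
Leg 3: track=90.8°, groundspeed=173.8 kt
Leg 4: track=285.8°, groundspeed=137.9 kt
Leg 5: track=259.4°, groundspeed=138.8 kt

Leg 1: heading 132.6°; drift -3.3° → track 129.3°, groundspeed 171.4 kt
Leg 2: heading 126.0°; drift -2.7° → track 123.3°, groundspeed 172.3 kt
Leg 3: heading 89.8°; drift +1.0° → track 90.8°, groundspeed 173.8 kt
Leg 4: heading 285.1°; drift +0.7° → track 285.8°, groundspeed 137.9 kt
Leg 5: heading 261.7°; drift -2.3° → track 259.4°, groundspeed 138.8 kt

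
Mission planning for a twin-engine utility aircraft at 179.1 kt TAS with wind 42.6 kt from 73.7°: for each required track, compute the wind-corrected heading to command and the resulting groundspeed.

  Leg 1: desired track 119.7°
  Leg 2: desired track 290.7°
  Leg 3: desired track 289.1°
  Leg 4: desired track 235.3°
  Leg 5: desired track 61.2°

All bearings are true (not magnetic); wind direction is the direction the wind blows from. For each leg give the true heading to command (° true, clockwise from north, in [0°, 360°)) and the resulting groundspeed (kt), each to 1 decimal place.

Leg 1: heading=109.8°, groundspeed=146.9 kt
Leg 2: heading=298.9°, groundspeed=211.3 kt
Leg 3: heading=297.0°, groundspeed=212.1 kt
Leg 4: heading=231.0°, groundspeed=219.0 kt
Leg 5: heading=64.2°, groundspeed=137.3 kt

Leg 1: desired track 119.7°; wind correction -9.9° → command heading 109.8°, groundspeed 146.9 kt
Leg 2: desired track 290.7°; wind correction +8.2° → command heading 298.9°, groundspeed 211.3 kt
Leg 3: desired track 289.1°; wind correction +7.9° → command heading 297.0°, groundspeed 212.1 kt
Leg 4: desired track 235.3°; wind correction -4.3° → command heading 231.0°, groundspeed 219.0 kt
Leg 5: desired track 61.2°; wind correction +3.0° → command heading 64.2°, groundspeed 137.3 kt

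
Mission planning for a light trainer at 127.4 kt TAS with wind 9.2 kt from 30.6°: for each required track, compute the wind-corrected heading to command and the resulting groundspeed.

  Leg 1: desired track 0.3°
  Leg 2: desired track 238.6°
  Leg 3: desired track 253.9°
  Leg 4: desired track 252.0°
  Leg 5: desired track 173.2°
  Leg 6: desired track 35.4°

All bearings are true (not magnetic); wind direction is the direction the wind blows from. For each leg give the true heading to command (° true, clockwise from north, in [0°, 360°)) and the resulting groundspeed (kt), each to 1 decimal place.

Leg 1: desired track 0.3°; wind correction +2.1° → command heading 2.4°, groundspeed 119.4 kt
Leg 2: desired track 238.6°; wind correction +1.9° → command heading 240.5°, groundspeed 135.4 kt
Leg 3: desired track 253.9°; wind correction +2.8° → command heading 256.7°, groundspeed 133.9 kt
Leg 4: desired track 252.0°; wind correction +2.7° → command heading 254.7°, groundspeed 134.2 kt
Leg 5: desired track 173.2°; wind correction -2.5° → command heading 170.7°, groundspeed 134.6 kt
Leg 6: desired track 35.4°; wind correction -0.3° → command heading 35.1°, groundspeed 118.2 kt

Leg 1: heading=2.4°, groundspeed=119.4 kt
Leg 2: heading=240.5°, groundspeed=135.4 kt
Leg 3: heading=256.7°, groundspeed=133.9 kt
Leg 4: heading=254.7°, groundspeed=134.2 kt
Leg 5: heading=170.7°, groundspeed=134.6 kt
Leg 6: heading=35.1°, groundspeed=118.2 kt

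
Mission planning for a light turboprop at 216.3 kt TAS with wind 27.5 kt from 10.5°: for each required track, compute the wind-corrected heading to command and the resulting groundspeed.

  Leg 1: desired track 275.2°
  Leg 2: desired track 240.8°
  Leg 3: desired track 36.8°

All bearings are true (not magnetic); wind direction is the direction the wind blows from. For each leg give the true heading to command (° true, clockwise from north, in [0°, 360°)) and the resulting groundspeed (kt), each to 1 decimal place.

Leg 1: heading=282.5°, groundspeed=217.1 kt
Leg 2: heading=246.4°, groundspeed=232.8 kt
Leg 3: heading=33.6°, groundspeed=191.3 kt

Leg 1: desired track 275.2°; wind correction +7.3° → command heading 282.5°, groundspeed 217.1 kt
Leg 2: desired track 240.8°; wind correction +5.6° → command heading 246.4°, groundspeed 232.8 kt
Leg 3: desired track 36.8°; wind correction -3.2° → command heading 33.6°, groundspeed 191.3 kt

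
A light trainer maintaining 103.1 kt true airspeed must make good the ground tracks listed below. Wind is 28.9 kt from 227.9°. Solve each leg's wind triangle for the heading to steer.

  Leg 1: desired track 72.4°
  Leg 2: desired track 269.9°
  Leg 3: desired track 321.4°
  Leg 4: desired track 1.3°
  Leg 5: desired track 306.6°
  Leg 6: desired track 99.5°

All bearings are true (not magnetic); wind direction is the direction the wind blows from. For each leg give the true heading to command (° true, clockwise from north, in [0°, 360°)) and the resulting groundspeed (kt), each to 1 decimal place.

Leg 1: heading=79.1°, groundspeed=128.7 kt
Leg 2: heading=259.1°, groundspeed=79.8 kt
Leg 3: heading=305.2°, groundspeed=100.7 kt
Leg 4: heading=349.5°, groundspeed=120.8 kt
Leg 5: heading=290.6°, groundspeed=93.5 kt
Leg 6: heading=112.2°, groundspeed=118.5 kt

Leg 1: desired track 72.4°; wind correction +6.7° → command heading 79.1°, groundspeed 128.7 kt
Leg 2: desired track 269.9°; wind correction -10.8° → command heading 259.1°, groundspeed 79.8 kt
Leg 3: desired track 321.4°; wind correction -16.2° → command heading 305.2°, groundspeed 100.7 kt
Leg 4: desired track 1.3°; wind correction -11.8° → command heading 349.5°, groundspeed 120.8 kt
Leg 5: desired track 306.6°; wind correction -16.0° → command heading 290.6°, groundspeed 93.5 kt
Leg 6: desired track 99.5°; wind correction +12.7° → command heading 112.2°, groundspeed 118.5 kt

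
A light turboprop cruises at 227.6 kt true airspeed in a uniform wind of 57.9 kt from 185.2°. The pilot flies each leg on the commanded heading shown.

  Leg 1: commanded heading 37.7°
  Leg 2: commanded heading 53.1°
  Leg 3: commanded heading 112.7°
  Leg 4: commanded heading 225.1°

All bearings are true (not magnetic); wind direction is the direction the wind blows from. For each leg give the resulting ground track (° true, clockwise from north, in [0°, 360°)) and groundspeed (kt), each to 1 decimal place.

Leg 1: track=31.3°, groundspeed=278.2 kt
Leg 2: track=43.9°, groundspeed=269.9 kt
Leg 3: track=98.0°, groundspeed=217.3 kt
Leg 4: track=236.6°, groundspeed=186.9 kt

Leg 1: heading 37.7°; drift -6.4° → track 31.3°, groundspeed 278.2 kt
Leg 2: heading 53.1°; drift -9.2° → track 43.9°, groundspeed 269.9 kt
Leg 3: heading 112.7°; drift -14.7° → track 98.0°, groundspeed 217.3 kt
Leg 4: heading 225.1°; drift +11.5° → track 236.6°, groundspeed 186.9 kt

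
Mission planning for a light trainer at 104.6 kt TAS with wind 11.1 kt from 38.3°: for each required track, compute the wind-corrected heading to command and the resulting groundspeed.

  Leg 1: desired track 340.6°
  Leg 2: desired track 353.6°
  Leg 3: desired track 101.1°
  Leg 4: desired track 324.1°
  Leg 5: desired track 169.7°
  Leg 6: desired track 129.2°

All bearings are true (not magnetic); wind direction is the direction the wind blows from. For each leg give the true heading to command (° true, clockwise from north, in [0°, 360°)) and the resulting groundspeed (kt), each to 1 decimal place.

Leg 1: heading=345.7°, groundspeed=98.2 kt
Leg 2: heading=357.9°, groundspeed=96.4 kt
Leg 3: heading=95.7°, groundspeed=99.1 kt
Leg 4: heading=330.0°, groundspeed=101.0 kt
Leg 5: heading=165.1°, groundspeed=111.6 kt
Leg 6: heading=123.1°, groundspeed=104.2 kt

Leg 1: desired track 340.6°; wind correction +5.1° → command heading 345.7°, groundspeed 98.2 kt
Leg 2: desired track 353.6°; wind correction +4.3° → command heading 357.9°, groundspeed 96.4 kt
Leg 3: desired track 101.1°; wind correction -5.4° → command heading 95.7°, groundspeed 99.1 kt
Leg 4: desired track 324.1°; wind correction +5.9° → command heading 330.0°, groundspeed 101.0 kt
Leg 5: desired track 169.7°; wind correction -4.6° → command heading 165.1°, groundspeed 111.6 kt
Leg 6: desired track 129.2°; wind correction -6.1° → command heading 123.1°, groundspeed 104.2 kt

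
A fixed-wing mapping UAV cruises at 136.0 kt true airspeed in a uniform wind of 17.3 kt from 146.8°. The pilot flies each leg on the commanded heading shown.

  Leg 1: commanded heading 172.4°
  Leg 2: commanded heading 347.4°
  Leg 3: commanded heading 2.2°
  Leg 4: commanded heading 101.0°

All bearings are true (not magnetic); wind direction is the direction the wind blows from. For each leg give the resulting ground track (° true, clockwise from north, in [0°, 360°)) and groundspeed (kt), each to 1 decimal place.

Leg 1: heading 172.4°; drift +3.6° → track 176.0°, groundspeed 120.6 kt
Leg 2: heading 347.4°; drift -2.3° → track 345.1°, groundspeed 152.3 kt
Leg 3: heading 2.2°; drift -3.8° → track 358.4°, groundspeed 150.4 kt
Leg 4: heading 101.0°; drift -5.7° → track 95.3°, groundspeed 124.6 kt

Leg 1: track=176.0°, groundspeed=120.6 kt
Leg 2: track=345.1°, groundspeed=152.3 kt
Leg 3: track=358.4°, groundspeed=150.4 kt
Leg 4: track=95.3°, groundspeed=124.6 kt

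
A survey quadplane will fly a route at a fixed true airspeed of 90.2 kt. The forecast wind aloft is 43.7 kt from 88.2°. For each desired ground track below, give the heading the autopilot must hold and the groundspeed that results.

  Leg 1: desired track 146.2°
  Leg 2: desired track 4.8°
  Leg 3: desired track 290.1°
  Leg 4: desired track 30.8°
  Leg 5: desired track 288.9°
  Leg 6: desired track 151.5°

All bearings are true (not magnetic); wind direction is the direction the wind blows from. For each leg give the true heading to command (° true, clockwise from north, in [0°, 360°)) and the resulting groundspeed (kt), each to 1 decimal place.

Leg 1: heading=121.9°, groundspeed=59.1 kt
Leg 2: heading=33.6°, groundspeed=74.0 kt
Leg 3: heading=300.5°, groundspeed=129.3 kt
Leg 4: heading=54.9°, groundspeed=58.8 kt
Leg 5: heading=298.8°, groundspeed=129.7 kt
Leg 6: heading=125.9°, groundspeed=61.7 kt

Leg 1: desired track 146.2°; wind correction -24.3° → command heading 121.9°, groundspeed 59.1 kt
Leg 2: desired track 4.8°; wind correction +28.8° → command heading 33.6°, groundspeed 74.0 kt
Leg 3: desired track 290.1°; wind correction +10.4° → command heading 300.5°, groundspeed 129.3 kt
Leg 4: desired track 30.8°; wind correction +24.1° → command heading 54.9°, groundspeed 58.8 kt
Leg 5: desired track 288.9°; wind correction +9.9° → command heading 298.8°, groundspeed 129.7 kt
Leg 6: desired track 151.5°; wind correction -25.6° → command heading 125.9°, groundspeed 61.7 kt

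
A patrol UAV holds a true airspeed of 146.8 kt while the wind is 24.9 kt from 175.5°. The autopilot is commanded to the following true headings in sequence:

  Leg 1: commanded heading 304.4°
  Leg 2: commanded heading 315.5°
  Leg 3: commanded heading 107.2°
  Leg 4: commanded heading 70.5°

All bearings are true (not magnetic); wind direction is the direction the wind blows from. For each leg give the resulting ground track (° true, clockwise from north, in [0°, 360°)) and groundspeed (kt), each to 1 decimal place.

Leg 1: track=311.2°, groundspeed=163.6 kt
Leg 2: track=321.0°, groundspeed=166.6 kt
Leg 3: track=97.7°, groundspeed=139.5 kt
Leg 4: track=61.6°, groundspeed=155.1 kt

Leg 1: heading 304.4°; drift +6.8° → track 311.2°, groundspeed 163.6 kt
Leg 2: heading 315.5°; drift +5.5° → track 321.0°, groundspeed 166.6 kt
Leg 3: heading 107.2°; drift -9.5° → track 97.7°, groundspeed 139.5 kt
Leg 4: heading 70.5°; drift -8.9° → track 61.6°, groundspeed 155.1 kt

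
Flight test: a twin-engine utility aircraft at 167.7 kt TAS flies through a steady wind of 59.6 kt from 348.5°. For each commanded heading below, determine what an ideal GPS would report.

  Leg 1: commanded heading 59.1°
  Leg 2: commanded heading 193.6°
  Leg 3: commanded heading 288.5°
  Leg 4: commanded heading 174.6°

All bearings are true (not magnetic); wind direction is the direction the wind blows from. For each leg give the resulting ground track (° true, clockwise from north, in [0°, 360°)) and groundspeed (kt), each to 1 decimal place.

Leg 1: heading 59.1°; drift +20.8° → track 79.9°, groundspeed 158.2 kt
Leg 2: heading 193.6°; drift -6.5° → track 187.1°, groundspeed 223.1 kt
Leg 3: heading 288.5°; drift -20.5° → track 268.0°, groundspeed 147.2 kt
Leg 4: heading 174.6°; drift -1.6° → track 173.0°, groundspeed 227.1 kt

Leg 1: track=79.9°, groundspeed=158.2 kt
Leg 2: track=187.1°, groundspeed=223.1 kt
Leg 3: track=268.0°, groundspeed=147.2 kt
Leg 4: track=173.0°, groundspeed=227.1 kt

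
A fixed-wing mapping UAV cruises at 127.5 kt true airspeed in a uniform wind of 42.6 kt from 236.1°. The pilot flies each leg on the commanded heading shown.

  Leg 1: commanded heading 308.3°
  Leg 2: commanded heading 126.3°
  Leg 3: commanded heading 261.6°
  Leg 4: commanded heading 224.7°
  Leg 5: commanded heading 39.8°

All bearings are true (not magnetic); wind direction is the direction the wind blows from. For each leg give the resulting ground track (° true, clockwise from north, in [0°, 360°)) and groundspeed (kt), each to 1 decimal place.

Leg 1: track=327.8°, groundspeed=121.5 kt
Leg 2: track=110.5°, groundspeed=147.5 kt
Leg 3: track=273.2°, groundspeed=90.9 kt
Leg 4: track=219.1°, groundspeed=86.2 kt
Leg 5: track=43.9°, groundspeed=168.8 kt

Leg 1: heading 308.3°; drift +19.5° → track 327.8°, groundspeed 121.5 kt
Leg 2: heading 126.3°; drift -15.8° → track 110.5°, groundspeed 147.5 kt
Leg 3: heading 261.6°; drift +11.6° → track 273.2°, groundspeed 90.9 kt
Leg 4: heading 224.7°; drift -5.6° → track 219.1°, groundspeed 86.2 kt
Leg 5: heading 39.8°; drift +4.1° → track 43.9°, groundspeed 168.8 kt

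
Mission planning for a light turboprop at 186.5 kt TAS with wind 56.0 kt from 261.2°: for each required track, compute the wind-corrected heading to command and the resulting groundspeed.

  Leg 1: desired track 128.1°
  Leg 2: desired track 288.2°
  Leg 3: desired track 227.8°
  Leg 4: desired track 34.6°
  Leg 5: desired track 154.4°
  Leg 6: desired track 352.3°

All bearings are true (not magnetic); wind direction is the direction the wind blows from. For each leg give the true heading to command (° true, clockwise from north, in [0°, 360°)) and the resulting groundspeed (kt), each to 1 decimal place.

Leg 1: heading=140.8°, groundspeed=220.2 kt
Leg 2: heading=280.4°, groundspeed=134.9 kt
Leg 3: heading=237.3°, groundspeed=137.2 kt
Leg 4: heading=22.0°, groundspeed=220.5 kt
Leg 5: heading=171.1°, groundspeed=194.8 kt
Leg 6: heading=334.8°, groundspeed=179.0 kt

Leg 1: desired track 128.1°; wind correction +12.7° → command heading 140.8°, groundspeed 220.2 kt
Leg 2: desired track 288.2°; wind correction -7.8° → command heading 280.4°, groundspeed 134.9 kt
Leg 3: desired track 227.8°; wind correction +9.5° → command heading 237.3°, groundspeed 137.2 kt
Leg 4: desired track 34.6°; wind correction -12.6° → command heading 22.0°, groundspeed 220.5 kt
Leg 5: desired track 154.4°; wind correction +16.7° → command heading 171.1°, groundspeed 194.8 kt
Leg 6: desired track 352.3°; wind correction -17.5° → command heading 334.8°, groundspeed 179.0 kt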